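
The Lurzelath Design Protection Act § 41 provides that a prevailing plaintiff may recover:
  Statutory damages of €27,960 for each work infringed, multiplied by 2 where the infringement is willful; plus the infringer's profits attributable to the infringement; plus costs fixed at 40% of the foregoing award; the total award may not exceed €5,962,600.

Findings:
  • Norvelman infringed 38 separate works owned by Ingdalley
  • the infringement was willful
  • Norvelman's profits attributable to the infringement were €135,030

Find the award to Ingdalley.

Statutory damages: 38 × €27,960 = €1,062,480
Doubled: 2 × €1,062,480 = €2,124,960
Combined award: €2,124,960 + €135,030 = €2,259,990
Costs: 40% of €2,259,990 = €903,996
Award plus costs: €2,259,990 + €903,996 = €3,163,986
Cap at €5,962,600: €3,163,986 is within the cap, no reduction.

€3,163,986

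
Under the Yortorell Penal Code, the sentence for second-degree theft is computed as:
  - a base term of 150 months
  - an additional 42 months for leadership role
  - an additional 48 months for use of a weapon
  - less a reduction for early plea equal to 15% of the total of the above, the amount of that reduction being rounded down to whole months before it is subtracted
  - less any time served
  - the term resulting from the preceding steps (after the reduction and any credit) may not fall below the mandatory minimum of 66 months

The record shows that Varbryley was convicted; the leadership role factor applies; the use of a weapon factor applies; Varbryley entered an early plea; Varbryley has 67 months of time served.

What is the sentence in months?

Sentence: 137 months

Leadership role enhancement: +42 months
Use of a weapon enhancement: +48 months
Adjusted term: 150 months + 42 months + 48 months = 240 months
Early plea reduction: 15% of 240 months = 36 months (rounded down)
After reduction: 240 − 36 = 204 months
Less time served: 204 months − 67 months = 137 months
Minimum 66 months: 137 months meets the minimum, no increase.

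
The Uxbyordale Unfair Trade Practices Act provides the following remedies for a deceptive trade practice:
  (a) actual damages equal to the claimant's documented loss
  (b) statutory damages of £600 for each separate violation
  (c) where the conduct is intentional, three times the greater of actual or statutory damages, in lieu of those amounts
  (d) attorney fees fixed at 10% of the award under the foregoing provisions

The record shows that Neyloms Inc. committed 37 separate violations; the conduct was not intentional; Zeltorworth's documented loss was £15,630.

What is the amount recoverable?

£41,613

Statutory damages: 37 × £600 = £22,200
Conduct not intentional: the in-lieu enhancement does not apply.
Actual plus statutory damages: £15,630 + £22,200 = £37,830
Attorney fees: 10% of £37,830 = £3,783
Total recovery: £37,830 + £3,783 = £41,613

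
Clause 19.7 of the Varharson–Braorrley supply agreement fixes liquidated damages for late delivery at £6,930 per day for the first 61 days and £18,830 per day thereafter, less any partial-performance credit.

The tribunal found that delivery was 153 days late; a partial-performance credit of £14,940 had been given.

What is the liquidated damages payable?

£2,140,150

First 61 days: 61 × £6,930 = £422,730
Remaining days: (153 − 61) × £18,830 = £1,732,360
Accrued per-day damages: £422,730 + £1,732,360 = £2,155,090
Less partial-performance credit: £2,155,090 − £14,940 = £2,140,150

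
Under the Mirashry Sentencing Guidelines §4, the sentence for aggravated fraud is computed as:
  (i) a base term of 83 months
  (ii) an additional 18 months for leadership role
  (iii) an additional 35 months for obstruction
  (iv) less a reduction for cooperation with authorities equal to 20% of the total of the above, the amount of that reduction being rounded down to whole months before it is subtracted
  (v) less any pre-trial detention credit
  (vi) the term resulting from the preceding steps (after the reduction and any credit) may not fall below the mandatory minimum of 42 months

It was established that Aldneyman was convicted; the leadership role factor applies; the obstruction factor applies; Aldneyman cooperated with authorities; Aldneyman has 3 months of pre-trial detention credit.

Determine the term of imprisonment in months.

106 months

Leadership role enhancement: +18 months
Obstruction enhancement: +35 months
Adjusted term: 83 months + 18 months + 35 months = 136 months
Cooperation with authorities reduction: 20% of 136 months = 27 months (rounded down)
After reduction: 136 − 27 = 109 months
Less pre-trial detention credit: 109 months − 3 months = 106 months
Minimum 42 months: 106 months meets the minimum, no increase.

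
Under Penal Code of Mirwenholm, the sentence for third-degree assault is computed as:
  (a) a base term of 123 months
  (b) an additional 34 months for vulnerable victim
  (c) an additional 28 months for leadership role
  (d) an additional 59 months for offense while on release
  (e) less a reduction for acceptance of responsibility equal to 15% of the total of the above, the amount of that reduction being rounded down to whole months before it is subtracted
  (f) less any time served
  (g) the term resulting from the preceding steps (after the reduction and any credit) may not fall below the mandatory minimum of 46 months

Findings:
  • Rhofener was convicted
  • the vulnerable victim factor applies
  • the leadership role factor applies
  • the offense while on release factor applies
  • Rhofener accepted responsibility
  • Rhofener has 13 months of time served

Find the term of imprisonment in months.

Sentence: 195 months

Vulnerable victim enhancement: +34 months
Leadership role enhancement: +28 months
Offense while on release enhancement: +59 months
Adjusted term: 123 months + 34 months + 28 months + 59 months = 244 months
Acceptance of responsibility reduction: 15% of 244 months = 36 months (rounded down)
After reduction: 244 − 36 = 208 months
Less time served: 208 months − 13 months = 195 months
Minimum 46 months: 195 months meets the minimum, no increase.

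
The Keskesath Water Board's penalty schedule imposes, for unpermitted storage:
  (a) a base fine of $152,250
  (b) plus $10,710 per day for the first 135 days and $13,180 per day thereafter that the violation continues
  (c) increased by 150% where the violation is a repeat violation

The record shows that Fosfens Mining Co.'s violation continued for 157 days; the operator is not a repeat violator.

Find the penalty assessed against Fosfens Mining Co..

First 135 days: 135 × $10,710 = $1,445,850
Remaining days: (157 − 135) × $13,180 = $289,960
Per-day component: $1,445,850 + $289,960 = $1,735,810
Base plus per-day: $152,250 + $1,735,810 = $1,888,060
The operator is not a repeat violator: no 150% increase.

$1,888,060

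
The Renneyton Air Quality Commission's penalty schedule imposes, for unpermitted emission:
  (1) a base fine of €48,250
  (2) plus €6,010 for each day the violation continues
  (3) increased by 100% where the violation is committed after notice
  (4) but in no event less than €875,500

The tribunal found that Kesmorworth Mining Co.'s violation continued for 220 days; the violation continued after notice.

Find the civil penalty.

€2,740,900

Per-day component: 220 × €6,010 = €1,322,200
Base plus per-day: €48,250 + €1,322,200 = €1,370,450
Enhancement: 100% of €1,370,450 = €1,370,450
Enhanced fine: €1,370,450 + €1,370,450 = €2,740,900
Minimum €875,500: €2,740,900 meets the minimum, no increase.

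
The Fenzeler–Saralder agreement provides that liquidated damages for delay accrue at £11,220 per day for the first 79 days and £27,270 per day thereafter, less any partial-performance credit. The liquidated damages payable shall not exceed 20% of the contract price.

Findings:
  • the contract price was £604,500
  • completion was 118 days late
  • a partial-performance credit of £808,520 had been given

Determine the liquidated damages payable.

Liquidated damages: £120,900

First 79 days: 79 × £11,220 = £886,380
Remaining days: (118 − 79) × £27,270 = £1,063,530
Accrued per-day damages: £886,380 + £1,063,530 = £1,949,910
Less partial-performance credit: £1,949,910 − £808,520 = £1,141,390
Cap: 20% of £604,500 = £120,900
Cap at £120,900: £1,141,390 exceeds the cap → £120,900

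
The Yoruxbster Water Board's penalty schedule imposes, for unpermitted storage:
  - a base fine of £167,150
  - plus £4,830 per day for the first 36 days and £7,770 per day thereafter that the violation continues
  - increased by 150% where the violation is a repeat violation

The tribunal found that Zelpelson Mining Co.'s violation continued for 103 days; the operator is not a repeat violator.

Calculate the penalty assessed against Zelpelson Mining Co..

First 36 days: 36 × £4,830 = £173,880
Remaining days: (103 − 36) × £7,770 = £520,590
Per-day component: £173,880 + £520,590 = £694,470
Base plus per-day: £167,150 + £694,470 = £861,620
The operator is not a repeat violator: no 150% increase.

£861,620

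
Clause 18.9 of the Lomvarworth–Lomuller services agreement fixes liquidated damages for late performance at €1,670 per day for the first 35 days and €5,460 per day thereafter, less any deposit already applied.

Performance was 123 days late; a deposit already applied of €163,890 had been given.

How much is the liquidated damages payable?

First 35 days: 35 × €1,670 = €58,450
Remaining days: (123 − 35) × €5,460 = €480,480
Accrued per-day damages: €58,450 + €480,480 = €538,930
Less deposit already applied: €538,930 − €163,890 = €375,040

Liquidated damages: €375,040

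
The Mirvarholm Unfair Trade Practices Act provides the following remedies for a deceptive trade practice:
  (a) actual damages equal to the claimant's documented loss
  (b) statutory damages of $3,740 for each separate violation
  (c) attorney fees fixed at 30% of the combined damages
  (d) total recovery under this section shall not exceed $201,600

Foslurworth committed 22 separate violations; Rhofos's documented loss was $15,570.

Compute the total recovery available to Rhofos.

Statutory damages: 22 × $3,740 = $82,280
Combined damages: $15,570 + $82,280 = $97,850
Attorney fees: 30% of $97,850 = $29,355
Total before cap: $97,850 + $29,355 = $127,205
Cap at $201,600: $127,205 is within the cap, no reduction.

Total recovery: $127,205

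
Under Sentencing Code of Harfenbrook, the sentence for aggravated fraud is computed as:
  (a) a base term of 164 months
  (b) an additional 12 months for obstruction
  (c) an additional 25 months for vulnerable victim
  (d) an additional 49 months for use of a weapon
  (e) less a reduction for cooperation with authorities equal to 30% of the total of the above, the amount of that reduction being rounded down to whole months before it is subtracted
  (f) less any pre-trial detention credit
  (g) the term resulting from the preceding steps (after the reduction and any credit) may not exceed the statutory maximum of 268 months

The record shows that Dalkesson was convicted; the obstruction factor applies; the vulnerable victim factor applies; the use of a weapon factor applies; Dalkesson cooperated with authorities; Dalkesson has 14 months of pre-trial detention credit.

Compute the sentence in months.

161 months

Obstruction enhancement: +12 months
Vulnerable victim enhancement: +25 months
Use of a weapon enhancement: +49 months
Adjusted term: 164 months + 12 months + 25 months + 49 months = 250 months
Cooperation with authorities reduction: 30% of 250 months = 75 months (rounded down)
After reduction: 250 − 75 = 175 months
Less pre-trial detention credit: 175 months − 14 months = 161 months
Cap at 268 months: 161 months is within the cap, no reduction.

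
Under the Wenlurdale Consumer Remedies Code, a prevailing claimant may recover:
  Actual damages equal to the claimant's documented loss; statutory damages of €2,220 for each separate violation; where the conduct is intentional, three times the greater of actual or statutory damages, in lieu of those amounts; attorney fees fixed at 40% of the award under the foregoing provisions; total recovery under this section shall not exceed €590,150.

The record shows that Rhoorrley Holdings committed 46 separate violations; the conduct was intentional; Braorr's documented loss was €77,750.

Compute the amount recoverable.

€428,904

Statutory damages: 46 × €2,220 = €102,120
Greater of actual damages (€77,750) or statutory damages (€102,120): €102,120
Trebled: 3 × €102,120 = €306,360
Attorney fees: 40% of €306,360 = €122,544
Total before cap: €306,360 + €122,544 = €428,904
Cap at €590,150: €428,904 is within the cap, no reduction.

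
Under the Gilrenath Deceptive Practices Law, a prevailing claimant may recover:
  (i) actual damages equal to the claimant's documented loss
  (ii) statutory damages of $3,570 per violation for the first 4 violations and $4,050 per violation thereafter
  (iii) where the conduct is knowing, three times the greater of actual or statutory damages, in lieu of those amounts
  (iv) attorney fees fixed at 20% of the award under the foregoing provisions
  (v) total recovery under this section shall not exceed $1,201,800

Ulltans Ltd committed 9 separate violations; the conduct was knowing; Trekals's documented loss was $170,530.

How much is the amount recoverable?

$613,908

First 4 violations: 4 × $3,570 = $14,280
Remaining violations: (9 − 4) × $4,050 = $20,250
Statutory damages: $14,280 + $20,250 = $34,530
Greater of actual damages ($170,530) or statutory damages ($34,530): $170,530
Trebled: 3 × $170,530 = $511,590
Attorney fees: 20% of $511,590 = $102,318
Total before cap: $511,590 + $102,318 = $613,908
Cap at $1,201,800: $613,908 is within the cap, no reduction.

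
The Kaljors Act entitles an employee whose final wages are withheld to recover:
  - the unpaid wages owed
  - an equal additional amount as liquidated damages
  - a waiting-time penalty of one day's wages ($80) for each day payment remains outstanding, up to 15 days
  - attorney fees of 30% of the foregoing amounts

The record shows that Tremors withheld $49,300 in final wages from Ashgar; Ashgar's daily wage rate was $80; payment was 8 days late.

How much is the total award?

$129,012

Liquidated damages (equal amount): $49,300
Penalty days: min(8, 15) = 8
Waiting-time penalty: 8 × $80 = $640
Subtotal: $49,300 + $49,300 + $640 = $99,240
Attorney fees: 30% of $99,240 = $29,772
Total award: $99,240 + $29,772 = $129,012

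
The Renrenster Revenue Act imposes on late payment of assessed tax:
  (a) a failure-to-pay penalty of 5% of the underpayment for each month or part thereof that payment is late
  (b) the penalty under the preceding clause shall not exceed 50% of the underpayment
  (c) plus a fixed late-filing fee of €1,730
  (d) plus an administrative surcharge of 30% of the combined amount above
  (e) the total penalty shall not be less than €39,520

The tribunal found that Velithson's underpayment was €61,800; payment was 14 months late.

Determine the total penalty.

€42,419

Accrued rate: 5% × 14 = 70%, capped at 50% → 50%
Failure-to-pay penalty: 50% of €61,800 = €30,900
Penalty before surcharge: €30,900 + €1,730 = €32,630
Administrative surcharge: 30% of €32,630 = €9,789
Total penalty: €32,630 + €9,789 = €42,419
Minimum €39,520: €42,419 meets the minimum, no increase.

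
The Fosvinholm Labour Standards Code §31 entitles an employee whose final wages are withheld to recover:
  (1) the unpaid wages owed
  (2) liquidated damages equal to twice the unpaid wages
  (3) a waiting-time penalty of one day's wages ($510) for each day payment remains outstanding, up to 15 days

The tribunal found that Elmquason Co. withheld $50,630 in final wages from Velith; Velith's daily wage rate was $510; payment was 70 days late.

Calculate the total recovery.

Doubled: 2 × $50,630 = $101,260
Penalty days: min(70, 15) = 15
Waiting-time penalty: 15 × $510 = $7,650
Total award: $50,630 + $101,260 + $7,650 = $159,540

$159,540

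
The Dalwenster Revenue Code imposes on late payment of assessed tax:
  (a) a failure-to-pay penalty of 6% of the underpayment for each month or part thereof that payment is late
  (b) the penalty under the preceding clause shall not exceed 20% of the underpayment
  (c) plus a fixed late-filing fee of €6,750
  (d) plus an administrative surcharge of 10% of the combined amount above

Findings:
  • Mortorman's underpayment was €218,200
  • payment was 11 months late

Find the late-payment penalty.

€55,429

Accrued rate: 6% × 11 = 66%, capped at 20% → 20%
Failure-to-pay penalty: 20% of €218,200 = €43,640
Penalty before surcharge: €43,640 + €6,750 = €50,390
Administrative surcharge: 10% of €50,390 = €5,039
Total penalty: €50,390 + €5,039 = €55,429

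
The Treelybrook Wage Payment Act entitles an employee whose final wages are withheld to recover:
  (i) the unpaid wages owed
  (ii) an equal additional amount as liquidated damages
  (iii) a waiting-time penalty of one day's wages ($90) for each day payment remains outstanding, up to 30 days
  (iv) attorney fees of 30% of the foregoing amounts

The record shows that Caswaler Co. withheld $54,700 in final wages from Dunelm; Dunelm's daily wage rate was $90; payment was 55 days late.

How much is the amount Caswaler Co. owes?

Liquidated damages (equal amount): $54,700
Penalty days: min(55, 30) = 30
Waiting-time penalty: 30 × $90 = $2,700
Subtotal: $54,700 + $54,700 + $2,700 = $112,100
Attorney fees: 30% of $112,100 = $33,630
Total award: $112,100 + $33,630 = $145,730

Total award: $145,730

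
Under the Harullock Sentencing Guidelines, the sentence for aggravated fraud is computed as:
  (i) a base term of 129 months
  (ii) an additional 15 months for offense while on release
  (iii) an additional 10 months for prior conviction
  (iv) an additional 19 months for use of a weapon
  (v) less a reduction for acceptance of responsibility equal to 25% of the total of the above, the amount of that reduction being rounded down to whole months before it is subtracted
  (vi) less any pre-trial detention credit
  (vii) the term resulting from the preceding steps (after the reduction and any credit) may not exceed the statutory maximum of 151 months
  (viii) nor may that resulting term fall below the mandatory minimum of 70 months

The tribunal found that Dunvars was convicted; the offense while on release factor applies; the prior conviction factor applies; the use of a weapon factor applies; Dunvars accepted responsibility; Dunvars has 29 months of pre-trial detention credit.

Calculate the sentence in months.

101 months

Offense while on release enhancement: +15 months
Prior conviction enhancement: +10 months
Use of a weapon enhancement: +19 months
Adjusted term: 129 months + 15 months + 10 months + 19 months = 173 months
Acceptance of responsibility reduction: 25% of 173 months = 43 months (rounded down)
After reduction: 173 − 43 = 130 months
Less pre-trial detention credit: 130 months − 29 months = 101 months
Cap at 151 months: 101 months is within the cap, no reduction.
Minimum 70 months: 101 months meets the minimum, no increase.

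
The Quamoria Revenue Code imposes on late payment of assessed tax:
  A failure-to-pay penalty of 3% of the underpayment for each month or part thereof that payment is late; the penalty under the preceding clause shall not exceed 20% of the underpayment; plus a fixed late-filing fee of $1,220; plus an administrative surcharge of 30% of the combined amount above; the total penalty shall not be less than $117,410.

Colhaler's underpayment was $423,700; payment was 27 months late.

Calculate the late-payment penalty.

$117,410

Accrued rate: 3% × 27 = 81%, capped at 20% → 20%
Failure-to-pay penalty: 20% of $423,700 = $84,740
Penalty before surcharge: $84,740 + $1,220 = $85,960
Administrative surcharge: 30% of $85,960 = $25,788
Total penalty: $85,960 + $25,788 = $111,748
Minimum $117,410: $111,748 is below the minimum → $117,410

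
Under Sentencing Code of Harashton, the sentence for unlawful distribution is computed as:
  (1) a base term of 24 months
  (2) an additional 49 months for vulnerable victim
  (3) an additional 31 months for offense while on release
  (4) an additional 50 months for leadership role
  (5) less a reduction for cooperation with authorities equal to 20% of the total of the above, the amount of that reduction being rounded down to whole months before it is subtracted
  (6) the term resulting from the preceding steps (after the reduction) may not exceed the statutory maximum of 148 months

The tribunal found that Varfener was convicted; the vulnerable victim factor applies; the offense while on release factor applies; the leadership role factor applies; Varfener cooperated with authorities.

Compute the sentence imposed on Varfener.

Vulnerable victim enhancement: +49 months
Offense while on release enhancement: +31 months
Leadership role enhancement: +50 months
Adjusted term: 24 months + 49 months + 31 months + 50 months = 154 months
Cooperation with authorities reduction: 20% of 154 months = 30 months (rounded down)
After reduction: 154 − 30 = 124 months
Cap at 148 months: 124 months is within the cap, no reduction.

124 months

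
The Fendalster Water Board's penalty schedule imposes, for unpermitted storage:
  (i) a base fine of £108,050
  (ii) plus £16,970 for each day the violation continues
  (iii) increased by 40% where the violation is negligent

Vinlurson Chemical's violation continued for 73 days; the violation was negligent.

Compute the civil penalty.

£1,885,604

Per-day component: 73 × £16,970 = £1,238,810
Base plus per-day: £108,050 + £1,238,810 = £1,346,860
Enhancement: 40% of £1,346,860 = £538,744
Enhanced fine: £1,346,860 + £538,744 = £1,885,604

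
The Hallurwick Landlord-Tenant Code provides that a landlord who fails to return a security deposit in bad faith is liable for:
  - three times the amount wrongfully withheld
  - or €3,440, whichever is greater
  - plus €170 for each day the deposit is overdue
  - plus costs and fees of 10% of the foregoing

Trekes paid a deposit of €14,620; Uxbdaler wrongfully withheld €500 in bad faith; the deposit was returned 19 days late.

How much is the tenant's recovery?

Trebled: 3 × €500 = €1,500
Minimum €3,440: €1,500 is below the minimum → €3,440
Late-return penalty: 19 × €170 = €3,230
Damages plus late penalty: €3,440 + €3,230 = €6,670
Costs and fees: 10% of €6,670 = €667
Total recovery: €6,670 + €667 = €7,337

Recovery: €7,337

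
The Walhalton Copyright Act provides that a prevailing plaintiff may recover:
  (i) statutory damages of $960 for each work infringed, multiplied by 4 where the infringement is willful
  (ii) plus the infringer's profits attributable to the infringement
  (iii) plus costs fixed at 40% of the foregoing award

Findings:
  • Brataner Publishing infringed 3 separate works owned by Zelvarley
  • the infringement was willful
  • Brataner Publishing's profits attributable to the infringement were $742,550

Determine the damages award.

$1,055,698

Statutory damages: 3 × $960 = $2,880
Multiplied by 4: 4 × $2,880 = $11,520
Combined award: $11,520 + $742,550 = $754,070
Costs: 40% of $754,070 = $301,628
Award plus costs: $754,070 + $301,628 = $1,055,698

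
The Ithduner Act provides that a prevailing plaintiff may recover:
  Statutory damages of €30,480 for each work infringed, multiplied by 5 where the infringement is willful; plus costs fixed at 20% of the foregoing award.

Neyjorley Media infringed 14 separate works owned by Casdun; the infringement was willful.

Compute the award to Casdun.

Statutory damages: 14 × €30,480 = €426,720
Multiplied by 5: 5 × €426,720 = €2,133,600
Costs: 20% of €2,133,600 = €426,720
Award plus costs: €2,133,600 + €426,720 = €2,560,320

€2,560,320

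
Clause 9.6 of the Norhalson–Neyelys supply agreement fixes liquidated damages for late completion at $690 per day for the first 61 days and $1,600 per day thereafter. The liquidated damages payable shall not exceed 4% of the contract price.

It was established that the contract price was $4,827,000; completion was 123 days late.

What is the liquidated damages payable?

$141,290

First 61 days: 61 × $690 = $42,090
Remaining days: (123 − 61) × $1,600 = $99,200
Accrued per-day damages: $42,090 + $99,200 = $141,290
Cap: 4% of $4,827,000 = $193,080
Cap at $193,080: $141,290 is within the cap, no reduction.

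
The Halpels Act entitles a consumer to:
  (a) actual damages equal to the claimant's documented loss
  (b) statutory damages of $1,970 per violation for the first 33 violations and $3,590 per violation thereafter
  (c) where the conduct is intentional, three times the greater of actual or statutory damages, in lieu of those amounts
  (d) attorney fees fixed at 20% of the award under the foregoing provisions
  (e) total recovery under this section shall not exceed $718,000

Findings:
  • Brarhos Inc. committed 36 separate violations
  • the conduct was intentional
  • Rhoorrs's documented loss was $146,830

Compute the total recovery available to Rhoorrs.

$528,588

First 33 violations: 33 × $1,970 = $65,010
Remaining violations: (36 − 33) × $3,590 = $10,770
Statutory damages: $65,010 + $10,770 = $75,780
Greater of actual damages ($146,830) or statutory damages ($75,780): $146,830
Trebled: 3 × $146,830 = $440,490
Attorney fees: 20% of $440,490 = $88,098
Total before cap: $440,490 + $88,098 = $528,588
Cap at $718,000: $528,588 is within the cap, no reduction.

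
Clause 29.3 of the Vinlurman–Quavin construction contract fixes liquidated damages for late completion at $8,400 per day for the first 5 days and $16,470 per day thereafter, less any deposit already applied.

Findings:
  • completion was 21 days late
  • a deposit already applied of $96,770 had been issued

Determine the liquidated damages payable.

First 5 days: 5 × $8,400 = $42,000
Remaining days: (21 − 5) × $16,470 = $263,520
Accrued per-day damages: $42,000 + $263,520 = $305,520
Less deposit already applied: $305,520 − $96,770 = $208,750

$208,750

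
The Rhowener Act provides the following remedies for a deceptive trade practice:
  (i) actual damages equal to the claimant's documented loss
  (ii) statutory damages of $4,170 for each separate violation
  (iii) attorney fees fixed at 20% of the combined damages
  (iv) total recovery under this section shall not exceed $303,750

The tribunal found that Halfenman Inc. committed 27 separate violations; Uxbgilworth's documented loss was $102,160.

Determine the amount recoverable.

Statutory damages: 27 × $4,170 = $112,590
Combined damages: $102,160 + $112,590 = $214,750
Attorney fees: 20% of $214,750 = $42,950
Total before cap: $214,750 + $42,950 = $257,700
Cap at $303,750: $257,700 is within the cap, no reduction.

$257,700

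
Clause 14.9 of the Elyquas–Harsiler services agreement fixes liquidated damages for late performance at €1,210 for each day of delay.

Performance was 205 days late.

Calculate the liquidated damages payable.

Per-day damages: 205 × €1,210 = €248,050

€248,050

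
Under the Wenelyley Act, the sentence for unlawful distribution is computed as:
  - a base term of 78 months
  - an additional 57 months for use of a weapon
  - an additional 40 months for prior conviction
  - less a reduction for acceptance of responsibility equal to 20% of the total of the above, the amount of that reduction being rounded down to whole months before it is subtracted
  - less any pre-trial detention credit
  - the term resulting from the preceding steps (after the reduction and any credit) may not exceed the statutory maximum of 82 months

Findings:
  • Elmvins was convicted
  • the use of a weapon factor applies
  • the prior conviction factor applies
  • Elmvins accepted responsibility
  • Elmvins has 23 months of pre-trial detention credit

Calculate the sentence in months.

82 months

Use of a weapon enhancement: +57 months
Prior conviction enhancement: +40 months
Adjusted term: 78 months + 57 months + 40 months = 175 months
Acceptance of responsibility reduction: 20% of 175 months = 35 months (rounded down)
After reduction: 175 − 35 = 140 months
Less pre-trial detention credit: 140 months − 23 months = 117 months
Cap at 82 months: 117 months exceeds the cap → 82 months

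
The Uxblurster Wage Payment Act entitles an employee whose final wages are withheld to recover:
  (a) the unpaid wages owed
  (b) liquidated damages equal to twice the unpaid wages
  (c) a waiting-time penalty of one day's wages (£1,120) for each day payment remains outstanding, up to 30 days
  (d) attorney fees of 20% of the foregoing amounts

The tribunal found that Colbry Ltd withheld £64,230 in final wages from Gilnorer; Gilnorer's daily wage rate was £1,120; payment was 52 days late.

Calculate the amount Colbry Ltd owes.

Doubled: 2 × £64,230 = £128,460
Penalty days: min(52, 30) = 30
Waiting-time penalty: 30 × £1,120 = £33,600
Subtotal: £64,230 + £128,460 + £33,600 = £226,290
Attorney fees: 20% of £226,290 = £45,258
Total award: £226,290 + £45,258 = £271,548

£271,548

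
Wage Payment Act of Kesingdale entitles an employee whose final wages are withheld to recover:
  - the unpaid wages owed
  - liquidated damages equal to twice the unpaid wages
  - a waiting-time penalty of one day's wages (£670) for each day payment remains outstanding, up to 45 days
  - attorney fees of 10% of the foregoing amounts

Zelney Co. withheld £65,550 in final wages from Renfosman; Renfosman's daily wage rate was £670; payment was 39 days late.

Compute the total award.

Doubled: 2 × £65,550 = £131,100
Penalty days: min(39, 45) = 39
Waiting-time penalty: 39 × £670 = £26,130
Subtotal: £65,550 + £131,100 + £26,130 = £222,780
Attorney fees: 10% of £222,780 = £22,278
Total award: £222,780 + £22,278 = £245,058

£245,058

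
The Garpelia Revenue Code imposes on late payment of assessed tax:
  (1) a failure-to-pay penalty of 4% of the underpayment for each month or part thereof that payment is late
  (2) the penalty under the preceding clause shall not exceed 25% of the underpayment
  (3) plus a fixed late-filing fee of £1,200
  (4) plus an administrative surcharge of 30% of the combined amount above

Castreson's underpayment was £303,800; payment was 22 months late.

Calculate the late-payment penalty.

£100,295

Accrued rate: 4% × 22 = 88%, capped at 25% → 25%
Failure-to-pay penalty: 25% of £303,800 = £75,950
Penalty before surcharge: £75,950 + £1,200 = £77,150
Administrative surcharge: 30% of £77,150 = £23,145
Total penalty: £77,150 + £23,145 = £100,295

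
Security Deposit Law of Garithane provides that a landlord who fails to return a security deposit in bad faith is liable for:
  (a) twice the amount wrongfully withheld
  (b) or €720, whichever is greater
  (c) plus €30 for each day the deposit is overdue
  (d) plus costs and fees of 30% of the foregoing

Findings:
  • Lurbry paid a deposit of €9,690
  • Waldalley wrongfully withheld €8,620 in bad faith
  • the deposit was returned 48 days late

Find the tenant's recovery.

Doubled: 2 × €8,620 = €17,240
Minimum €720: €17,240 meets the minimum, no increase.
Late-return penalty: 48 × €30 = €1,440
Damages plus late penalty: €17,240 + €1,440 = €18,680
Costs and fees: 30% of €18,680 = €5,604
Total recovery: €18,680 + €5,604 = €24,284

€24,284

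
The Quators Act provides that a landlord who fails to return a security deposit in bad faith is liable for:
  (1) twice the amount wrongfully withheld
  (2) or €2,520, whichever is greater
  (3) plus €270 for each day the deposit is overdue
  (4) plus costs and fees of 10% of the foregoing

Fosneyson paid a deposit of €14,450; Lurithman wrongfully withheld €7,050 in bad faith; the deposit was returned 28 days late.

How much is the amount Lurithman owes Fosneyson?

Doubled: 2 × €7,050 = €14,100
Minimum €2,520: €14,100 meets the minimum, no increase.
Late-return penalty: 28 × €270 = €7,560
Damages plus late penalty: €14,100 + €7,560 = €21,660
Costs and fees: 10% of €21,660 = €2,166
Total recovery: €21,660 + €2,166 = €23,826

€23,826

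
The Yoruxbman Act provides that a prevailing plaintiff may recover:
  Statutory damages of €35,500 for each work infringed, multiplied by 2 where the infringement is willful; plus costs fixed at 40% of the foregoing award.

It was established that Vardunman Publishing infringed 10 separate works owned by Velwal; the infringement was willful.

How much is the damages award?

€994,000

Statutory damages: 10 × €35,500 = €355,000
Doubled: 2 × €355,000 = €710,000
Costs: 40% of €710,000 = €284,000
Award plus costs: €710,000 + €284,000 = €994,000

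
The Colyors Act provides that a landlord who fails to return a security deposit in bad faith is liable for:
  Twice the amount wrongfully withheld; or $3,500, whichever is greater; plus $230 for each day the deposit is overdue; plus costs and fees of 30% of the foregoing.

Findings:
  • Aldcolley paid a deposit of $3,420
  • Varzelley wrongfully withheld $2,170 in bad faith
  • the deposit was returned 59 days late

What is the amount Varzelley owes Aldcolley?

$23,283

Doubled: 2 × $2,170 = $4,340
Minimum $3,500: $4,340 meets the minimum, no increase.
Late-return penalty: 59 × $230 = $13,570
Damages plus late penalty: $4,340 + $13,570 = $17,910
Costs and fees: 30% of $17,910 = $5,373
Total recovery: $17,910 + $5,373 = $23,283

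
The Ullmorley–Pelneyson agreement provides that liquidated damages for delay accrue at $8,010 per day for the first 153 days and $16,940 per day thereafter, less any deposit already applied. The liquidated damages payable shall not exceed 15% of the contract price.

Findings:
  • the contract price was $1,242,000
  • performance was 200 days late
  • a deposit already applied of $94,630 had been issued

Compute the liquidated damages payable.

First 153 days: 153 × $8,010 = $1,225,530
Remaining days: (200 − 153) × $16,940 = $796,180
Accrued per-day damages: $1,225,530 + $796,180 = $2,021,710
Less deposit already applied: $2,021,710 − $94,630 = $1,927,080
Cap: 15% of $1,242,000 = $186,300
Cap at $186,300: $1,927,080 exceeds the cap → $186,300

$186,300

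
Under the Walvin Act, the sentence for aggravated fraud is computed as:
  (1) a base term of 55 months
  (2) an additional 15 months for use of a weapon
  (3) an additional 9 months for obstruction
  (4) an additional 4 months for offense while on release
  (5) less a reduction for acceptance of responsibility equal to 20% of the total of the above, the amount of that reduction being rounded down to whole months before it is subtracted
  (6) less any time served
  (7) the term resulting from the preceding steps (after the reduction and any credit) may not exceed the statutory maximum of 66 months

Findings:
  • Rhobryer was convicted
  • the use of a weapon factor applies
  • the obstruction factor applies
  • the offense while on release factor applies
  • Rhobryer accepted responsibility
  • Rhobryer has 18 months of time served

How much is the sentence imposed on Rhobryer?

49 months

Use of a weapon enhancement: +15 months
Obstruction enhancement: +9 months
Offense while on release enhancement: +4 months
Adjusted term: 55 months + 15 months + 9 months + 4 months = 83 months
Acceptance of responsibility reduction: 20% of 83 months = 16 months (rounded down)
After reduction: 83 − 16 = 67 months
Less time served: 67 months − 18 months = 49 months
Cap at 66 months: 49 months is within the cap, no reduction.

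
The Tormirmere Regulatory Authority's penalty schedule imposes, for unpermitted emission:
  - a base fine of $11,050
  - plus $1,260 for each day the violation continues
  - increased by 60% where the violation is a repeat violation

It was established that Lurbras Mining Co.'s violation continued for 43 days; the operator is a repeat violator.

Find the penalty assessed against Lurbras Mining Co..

Civil penalty: $104,368

Per-day component: 43 × $1,260 = $54,180
Base plus per-day: $11,050 + $54,180 = $65,230
Enhancement: 60% of $65,230 = $39,138
Enhanced fine: $65,230 + $39,138 = $104,368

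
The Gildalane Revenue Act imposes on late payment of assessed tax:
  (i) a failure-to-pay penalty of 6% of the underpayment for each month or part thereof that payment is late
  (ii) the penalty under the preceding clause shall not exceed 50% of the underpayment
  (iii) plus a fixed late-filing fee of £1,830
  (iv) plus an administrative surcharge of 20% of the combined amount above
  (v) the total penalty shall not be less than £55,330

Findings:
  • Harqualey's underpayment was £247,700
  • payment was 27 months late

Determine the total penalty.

£150,816

Accrued rate: 6% × 27 = 162%, capped at 50% → 50%
Failure-to-pay penalty: 50% of £247,700 = £123,850
Penalty before surcharge: £123,850 + £1,830 = £125,680
Administrative surcharge: 20% of £125,680 = £25,136
Total penalty: £125,680 + £25,136 = £150,816
Minimum £55,330: £150,816 meets the minimum, no increase.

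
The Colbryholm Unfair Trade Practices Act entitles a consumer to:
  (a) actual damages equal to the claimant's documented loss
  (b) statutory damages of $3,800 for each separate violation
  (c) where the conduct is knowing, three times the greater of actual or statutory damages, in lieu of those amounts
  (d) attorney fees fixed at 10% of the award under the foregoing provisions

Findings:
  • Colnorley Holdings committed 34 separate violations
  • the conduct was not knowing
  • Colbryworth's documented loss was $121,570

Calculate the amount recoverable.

$275,847

Statutory damages: 34 × $3,800 = $129,200
Conduct not knowing: the in-lieu enhancement does not apply.
Actual plus statutory damages: $121,570 + $129,200 = $250,770
Attorney fees: 10% of $250,770 = $25,077
Total recovery: $250,770 + $25,077 = $275,847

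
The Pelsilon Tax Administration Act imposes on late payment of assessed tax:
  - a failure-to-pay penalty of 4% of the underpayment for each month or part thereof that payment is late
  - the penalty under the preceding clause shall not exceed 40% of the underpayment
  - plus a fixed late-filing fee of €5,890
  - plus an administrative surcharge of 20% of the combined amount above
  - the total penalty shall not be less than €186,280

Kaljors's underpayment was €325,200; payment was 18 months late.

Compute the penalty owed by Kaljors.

€186,280

Accrued rate: 4% × 18 = 72%, capped at 40% → 40%
Failure-to-pay penalty: 40% of €325,200 = €130,080
Penalty before surcharge: €130,080 + €5,890 = €135,970
Administrative surcharge: 20% of €135,970 = €27,194
Total penalty: €135,970 + €27,194 = €163,164
Minimum €186,280: €163,164 is below the minimum → €186,280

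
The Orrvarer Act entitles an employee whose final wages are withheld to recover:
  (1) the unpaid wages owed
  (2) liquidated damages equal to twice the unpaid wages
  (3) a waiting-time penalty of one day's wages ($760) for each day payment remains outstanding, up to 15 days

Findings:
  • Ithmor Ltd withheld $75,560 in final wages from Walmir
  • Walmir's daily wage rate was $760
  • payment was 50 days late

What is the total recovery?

$238,080

Doubled: 2 × $75,560 = $151,120
Penalty days: min(50, 15) = 15
Waiting-time penalty: 15 × $760 = $11,400
Total award: $75,560 + $151,120 + $11,400 = $238,080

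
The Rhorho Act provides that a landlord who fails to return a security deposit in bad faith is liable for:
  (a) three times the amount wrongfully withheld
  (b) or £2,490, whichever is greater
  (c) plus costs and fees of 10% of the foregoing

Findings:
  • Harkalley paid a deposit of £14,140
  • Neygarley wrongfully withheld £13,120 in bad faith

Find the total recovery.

Trebled: 3 × £13,120 = £39,360
Minimum £2,490: £39,360 meets the minimum, no increase.
Costs and fees: 10% of £39,360 = £3,936
Total recovery: £39,360 + £3,936 = £43,296

£43,296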